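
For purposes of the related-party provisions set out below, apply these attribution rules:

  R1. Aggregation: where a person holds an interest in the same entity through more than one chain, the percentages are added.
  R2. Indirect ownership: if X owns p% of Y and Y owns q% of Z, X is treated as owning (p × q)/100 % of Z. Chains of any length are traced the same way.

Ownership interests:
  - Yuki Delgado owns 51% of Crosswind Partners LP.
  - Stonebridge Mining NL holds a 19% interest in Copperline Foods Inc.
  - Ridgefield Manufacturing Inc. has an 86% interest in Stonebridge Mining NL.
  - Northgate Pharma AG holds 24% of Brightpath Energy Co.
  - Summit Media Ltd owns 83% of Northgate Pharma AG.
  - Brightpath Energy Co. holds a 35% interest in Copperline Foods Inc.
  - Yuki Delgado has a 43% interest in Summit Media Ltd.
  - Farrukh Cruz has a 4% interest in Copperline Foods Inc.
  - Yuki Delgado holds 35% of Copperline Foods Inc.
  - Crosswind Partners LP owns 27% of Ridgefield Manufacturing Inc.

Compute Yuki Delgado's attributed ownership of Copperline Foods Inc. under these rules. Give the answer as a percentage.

40.247978%

Chain via Crosswind Partners LP → Ridgefield Manufacturing Inc. → Stonebridge Mining NL (R2): 51% × 27% × 86% × 19% = 2.250018% of Copperline Foods Inc.
Chain via Summit Media Ltd → Northgate Pharma AG → Brightpath Energy Co. (R2): 43% × 83% × 24% × 35% = 2.99796% of Copperline Foods Inc.
Direct interest in Copperline Foods Inc: 35%.
Aggregating (R1): 2.250018% + 2.99796% + 35% = 40.247978%.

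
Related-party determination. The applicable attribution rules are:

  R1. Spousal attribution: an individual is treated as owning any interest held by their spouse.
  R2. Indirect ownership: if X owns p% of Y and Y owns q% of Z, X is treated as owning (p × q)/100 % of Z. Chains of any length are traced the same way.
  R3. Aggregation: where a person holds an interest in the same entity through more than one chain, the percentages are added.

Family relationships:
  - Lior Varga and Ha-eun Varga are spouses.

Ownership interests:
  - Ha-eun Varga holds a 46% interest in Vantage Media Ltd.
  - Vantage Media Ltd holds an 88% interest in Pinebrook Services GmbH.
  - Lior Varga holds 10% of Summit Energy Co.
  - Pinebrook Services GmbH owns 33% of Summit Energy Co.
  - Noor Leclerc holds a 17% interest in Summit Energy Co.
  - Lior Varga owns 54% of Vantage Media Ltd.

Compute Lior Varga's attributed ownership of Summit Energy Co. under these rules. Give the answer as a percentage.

By spousal attribution (R1), Lior Varga is treated as also owning Ha-eun Varga's interest in Vantage Media Ltd, giving 54% + 46% = 100%.
Chain via Vantage Media Ltd → Pinebrook Services GmbH (R2): 100% × 88% × 33% = 29.04% of Summit Energy Co.
Direct interest in Summit Energy Co: 10%.
Aggregating (R3): 29.04% + 10% = 39.04%.

39.04%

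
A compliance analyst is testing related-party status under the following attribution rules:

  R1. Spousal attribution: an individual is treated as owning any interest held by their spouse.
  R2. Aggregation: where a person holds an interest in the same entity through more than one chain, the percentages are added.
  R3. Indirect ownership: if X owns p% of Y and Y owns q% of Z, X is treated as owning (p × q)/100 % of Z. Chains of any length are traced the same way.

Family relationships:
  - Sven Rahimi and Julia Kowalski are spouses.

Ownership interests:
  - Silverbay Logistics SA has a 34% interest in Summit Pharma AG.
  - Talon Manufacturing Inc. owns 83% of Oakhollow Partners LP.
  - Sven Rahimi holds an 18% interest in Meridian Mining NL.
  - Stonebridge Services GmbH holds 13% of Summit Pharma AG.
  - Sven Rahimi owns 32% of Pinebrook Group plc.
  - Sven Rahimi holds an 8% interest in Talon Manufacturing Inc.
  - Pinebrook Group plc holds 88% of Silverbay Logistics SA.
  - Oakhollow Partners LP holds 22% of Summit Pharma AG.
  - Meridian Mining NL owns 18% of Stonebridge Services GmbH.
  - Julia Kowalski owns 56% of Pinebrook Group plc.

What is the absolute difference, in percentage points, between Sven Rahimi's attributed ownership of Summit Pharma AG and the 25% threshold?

By spousal attribution (R1), Sven Rahimi is treated as also owning Julia Kowalski's interest in Pinebrook Group plc, giving 32% + 56% = 88%.
Chain via Pinebrook Group plc → Silverbay Logistics SA (R3): 88% × 88% × 34% = 26.3296% of Summit Pharma AG.
Chain via Talon Manufacturing Inc. → Oakhollow Partners LP (R3): 8% × 83% × 22% = 1.4608% of Summit Pharma AG.
Chain via Meridian Mining NL → Stonebridge Services GmbH (R3): 18% × 18% × 13% = 0.4212% of Summit Pharma AG.
Aggregating (R2): 26.3296% + 1.4608% + 0.4212% = 28.2116%.
28.2116% exceeds the 25% threshold by 3.2116 percentage points.

3.2116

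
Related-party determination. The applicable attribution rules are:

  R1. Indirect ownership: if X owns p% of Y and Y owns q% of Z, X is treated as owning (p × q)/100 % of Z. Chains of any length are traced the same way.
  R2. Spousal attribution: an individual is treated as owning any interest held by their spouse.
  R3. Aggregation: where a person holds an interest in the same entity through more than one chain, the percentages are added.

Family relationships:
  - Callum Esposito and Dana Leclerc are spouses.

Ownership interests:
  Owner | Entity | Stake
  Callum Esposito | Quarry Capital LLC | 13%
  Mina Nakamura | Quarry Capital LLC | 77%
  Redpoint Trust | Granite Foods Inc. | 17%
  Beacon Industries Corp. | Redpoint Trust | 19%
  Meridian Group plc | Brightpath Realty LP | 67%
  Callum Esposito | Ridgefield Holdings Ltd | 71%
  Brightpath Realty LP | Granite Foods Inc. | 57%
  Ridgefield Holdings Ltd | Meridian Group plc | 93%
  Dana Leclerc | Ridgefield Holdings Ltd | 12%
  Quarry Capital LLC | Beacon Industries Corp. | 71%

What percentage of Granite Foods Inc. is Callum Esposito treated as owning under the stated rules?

By spousal attribution (R2), Callum Esposito is treated as also owning Dana Leclerc's interest in Ridgefield Holdings Ltd, giving 71% + 12% = 83%.
Chain via Ridgefield Holdings Ltd → Meridian Group plc → Brightpath Realty LP (R1): 83% × 93% × 67% × 57% = 29.478861% of Granite Foods Inc.
Chain via Quarry Capital LLC → Beacon Industries Corp. → Redpoint Trust (R1): 13% × 71% × 19% × 17% = 0.298129% of Granite Foods Inc.
Aggregating (R3): 29.478861% + 0.298129% = 29.77699%.

29.77699%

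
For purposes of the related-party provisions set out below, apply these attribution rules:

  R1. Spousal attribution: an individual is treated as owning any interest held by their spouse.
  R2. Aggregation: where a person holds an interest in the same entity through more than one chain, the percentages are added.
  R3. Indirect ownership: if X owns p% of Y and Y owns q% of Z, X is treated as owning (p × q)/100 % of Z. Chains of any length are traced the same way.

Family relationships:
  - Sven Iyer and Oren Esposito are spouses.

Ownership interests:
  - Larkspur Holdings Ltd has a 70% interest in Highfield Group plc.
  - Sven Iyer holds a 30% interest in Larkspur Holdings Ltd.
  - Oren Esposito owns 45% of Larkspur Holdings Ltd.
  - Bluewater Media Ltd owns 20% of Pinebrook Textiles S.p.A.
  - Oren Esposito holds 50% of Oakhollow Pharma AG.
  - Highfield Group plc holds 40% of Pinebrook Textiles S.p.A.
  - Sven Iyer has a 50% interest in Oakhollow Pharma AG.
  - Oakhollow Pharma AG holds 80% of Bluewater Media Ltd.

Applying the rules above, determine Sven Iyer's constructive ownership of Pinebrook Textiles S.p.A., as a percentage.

37%

By spousal attribution (R1), Sven Iyer is treated as also owning Oren Esposito's interest in Oakhollow Pharma AG, giving 50% + 50% = 100%.
By spousal attribution (R1), Sven Iyer is treated as also owning Oren Esposito's interest in Larkspur Holdings Ltd, giving 30% + 45% = 75%.
Chain via Oakhollow Pharma AG → Bluewater Media Ltd (R3): 100% × 80% × 20% = 16% of Pinebrook Textiles S.p.A.
Chain via Larkspur Holdings Ltd → Highfield Group plc (R3): 75% × 70% × 40% = 21% of Pinebrook Textiles S.p.A.
Aggregating (R2): 16% + 21% = 37%.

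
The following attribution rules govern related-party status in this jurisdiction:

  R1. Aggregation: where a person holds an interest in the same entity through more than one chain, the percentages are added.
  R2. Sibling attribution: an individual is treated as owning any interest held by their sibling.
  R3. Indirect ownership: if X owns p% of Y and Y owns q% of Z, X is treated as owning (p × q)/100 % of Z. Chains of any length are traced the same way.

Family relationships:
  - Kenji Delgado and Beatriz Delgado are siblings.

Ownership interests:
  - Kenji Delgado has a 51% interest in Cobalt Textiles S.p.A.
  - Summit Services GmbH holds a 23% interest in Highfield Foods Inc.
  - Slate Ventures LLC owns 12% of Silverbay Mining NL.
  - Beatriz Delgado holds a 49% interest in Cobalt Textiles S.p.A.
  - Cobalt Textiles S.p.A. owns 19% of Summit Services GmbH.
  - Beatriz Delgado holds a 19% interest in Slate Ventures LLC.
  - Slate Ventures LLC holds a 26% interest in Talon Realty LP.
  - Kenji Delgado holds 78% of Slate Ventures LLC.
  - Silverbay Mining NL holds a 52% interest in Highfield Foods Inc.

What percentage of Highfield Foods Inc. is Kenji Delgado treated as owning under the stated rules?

10.4228%

By sibling attribution (R2), Kenji Delgado is treated as also owning Beatriz Delgado's interest in Cobalt Textiles S.p.A, giving 51% + 49% = 100%.
By sibling attribution (R2), Kenji Delgado is treated as also owning Beatriz Delgado's interest in Slate Ventures LLC, giving 78% + 19% = 97%.
Chain via Cobalt Textiles S.p.A. → Summit Services GmbH (R3): 100% × 19% × 23% = 4.37% of Highfield Foods Inc.
Chain via Slate Ventures LLC → Silverbay Mining NL (R3): 97% × 12% × 52% = 6.0528% of Highfield Foods Inc.
Aggregating (R1): 4.37% + 6.0528% = 10.4228%.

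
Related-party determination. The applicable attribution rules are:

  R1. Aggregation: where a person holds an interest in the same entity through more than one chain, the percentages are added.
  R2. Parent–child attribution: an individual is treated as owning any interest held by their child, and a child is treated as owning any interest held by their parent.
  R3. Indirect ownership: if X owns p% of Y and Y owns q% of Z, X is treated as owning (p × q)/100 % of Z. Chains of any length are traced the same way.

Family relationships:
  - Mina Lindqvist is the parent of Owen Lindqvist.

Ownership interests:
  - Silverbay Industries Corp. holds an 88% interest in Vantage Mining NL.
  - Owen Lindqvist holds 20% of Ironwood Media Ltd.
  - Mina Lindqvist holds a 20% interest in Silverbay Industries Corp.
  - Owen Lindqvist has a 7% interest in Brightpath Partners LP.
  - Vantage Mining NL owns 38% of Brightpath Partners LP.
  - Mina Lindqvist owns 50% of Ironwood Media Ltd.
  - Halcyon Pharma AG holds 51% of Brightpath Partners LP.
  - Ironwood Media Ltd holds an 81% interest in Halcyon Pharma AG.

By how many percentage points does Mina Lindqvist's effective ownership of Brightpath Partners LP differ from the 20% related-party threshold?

By parent–child attribution (R2), Mina Lindqvist is treated as also owning Owen Lindqvist's interest in Ironwood Media Ltd, giving 50% + 20% = 70%.
By parent–child attribution (R2), Mina Lindqvist is treated as owning Owen Lindqvist's 7% interest in Brightpath Partners LP.
Chain via Ironwood Media Ltd → Halcyon Pharma AG (R3): 70% × 81% × 51% = 28.917% of Brightpath Partners LP.
Chain via Silverbay Industries Corp. → Vantage Mining NL (R3): 20% × 88% × 38% = 6.688% of Brightpath Partners LP.
Direct interest in Brightpath Partners LP: 7%.
Aggregating (R1): 28.917% + 6.688% + 7% = 42.605%.
42.605% exceeds the 20% threshold by 22.605 percentage points.

22.605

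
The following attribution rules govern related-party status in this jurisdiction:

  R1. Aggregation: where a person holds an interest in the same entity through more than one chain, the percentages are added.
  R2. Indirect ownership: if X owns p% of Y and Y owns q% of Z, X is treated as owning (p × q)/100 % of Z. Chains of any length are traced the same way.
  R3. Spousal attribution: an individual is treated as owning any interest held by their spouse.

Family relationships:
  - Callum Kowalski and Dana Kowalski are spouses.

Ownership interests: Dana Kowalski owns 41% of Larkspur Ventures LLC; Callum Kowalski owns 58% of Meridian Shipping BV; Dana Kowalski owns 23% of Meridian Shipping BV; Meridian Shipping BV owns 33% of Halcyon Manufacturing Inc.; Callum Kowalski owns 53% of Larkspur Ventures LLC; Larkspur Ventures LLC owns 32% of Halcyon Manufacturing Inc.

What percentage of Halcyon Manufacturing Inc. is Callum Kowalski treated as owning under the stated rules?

By spousal attribution (R3), Callum Kowalski is treated as also owning Dana Kowalski's interest in Meridian Shipping BV, giving 58% + 23% = 81%.
By spousal attribution (R3), Callum Kowalski is treated as also owning Dana Kowalski's interest in Larkspur Ventures LLC, giving 53% + 41% = 94%.
Chain via Meridian Shipping BV (R2): 81% × 33% = 26.73% of Halcyon Manufacturing Inc.
Chain via Larkspur Ventures LLC (R2): 94% × 32% = 30.08% of Halcyon Manufacturing Inc.
Aggregating (R1): 26.73% + 30.08% = 56.81%.

56.81%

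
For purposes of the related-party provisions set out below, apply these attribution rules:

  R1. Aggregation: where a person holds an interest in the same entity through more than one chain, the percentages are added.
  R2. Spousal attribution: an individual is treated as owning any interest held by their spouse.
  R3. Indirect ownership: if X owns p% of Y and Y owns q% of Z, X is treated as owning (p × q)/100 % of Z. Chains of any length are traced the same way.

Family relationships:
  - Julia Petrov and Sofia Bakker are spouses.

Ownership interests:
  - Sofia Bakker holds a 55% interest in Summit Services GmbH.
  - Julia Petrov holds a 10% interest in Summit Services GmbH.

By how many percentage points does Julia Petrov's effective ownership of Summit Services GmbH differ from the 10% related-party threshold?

By spousal attribution (R2), Julia Petrov is treated as also owning Sofia Bakker's interest in Summit Services GmbH, giving 10% + 55% = 65%.
Direct interest in Summit Services GmbH: 65%.
65% exceeds the 10% threshold by 55 percentage points.

55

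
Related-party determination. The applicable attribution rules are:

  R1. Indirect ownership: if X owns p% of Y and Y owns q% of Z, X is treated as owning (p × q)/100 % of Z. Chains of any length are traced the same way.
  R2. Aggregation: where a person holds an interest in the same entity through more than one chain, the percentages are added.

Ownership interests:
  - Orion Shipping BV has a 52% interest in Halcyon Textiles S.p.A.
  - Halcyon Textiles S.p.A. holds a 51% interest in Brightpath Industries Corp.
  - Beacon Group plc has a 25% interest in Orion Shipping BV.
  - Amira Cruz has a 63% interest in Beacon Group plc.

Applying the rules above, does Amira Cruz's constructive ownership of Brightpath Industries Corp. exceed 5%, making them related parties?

No

Chain via Beacon Group plc → Orion Shipping BV → Halcyon Textiles S.p.A. (R1): 63% × 25% × 52% × 51% = 4.1769% of Brightpath Industries Corp.
4.1769% does not exceed the 5% threshold, so Amira is not a related party to Brightpath Industries Corp.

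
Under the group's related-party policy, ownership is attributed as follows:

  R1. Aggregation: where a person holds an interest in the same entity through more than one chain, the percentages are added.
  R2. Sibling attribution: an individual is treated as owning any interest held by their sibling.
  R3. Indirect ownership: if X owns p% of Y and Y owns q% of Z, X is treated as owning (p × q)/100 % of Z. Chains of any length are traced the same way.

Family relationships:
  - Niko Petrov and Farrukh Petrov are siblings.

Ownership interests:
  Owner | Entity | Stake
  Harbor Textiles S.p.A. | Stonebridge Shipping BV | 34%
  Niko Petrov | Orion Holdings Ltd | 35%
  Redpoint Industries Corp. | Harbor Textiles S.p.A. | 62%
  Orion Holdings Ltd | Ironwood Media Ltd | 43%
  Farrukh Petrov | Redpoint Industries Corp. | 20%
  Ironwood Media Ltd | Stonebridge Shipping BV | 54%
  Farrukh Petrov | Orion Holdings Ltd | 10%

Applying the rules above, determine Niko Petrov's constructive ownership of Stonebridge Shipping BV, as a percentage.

14.665%

By sibling attribution (R2), Niko Petrov is treated as also owning Farrukh Petrov's interest in Orion Holdings Ltd, giving 35% + 10% = 45%.
By sibling attribution (R2), Niko Petrov is treated as owning Farrukh Petrov's 20% interest in Redpoint Industries Corp.
Chain via Orion Holdings Ltd → Ironwood Media Ltd (R3): 45% × 43% × 54% = 10.449% of Stonebridge Shipping BV.
Chain via Redpoint Industries Corp. → Harbor Textiles S.p.A. (R3): 20% × 62% × 34% = 4.216% of Stonebridge Shipping BV.
Aggregating (R1): 10.449% + 4.216% = 14.665%.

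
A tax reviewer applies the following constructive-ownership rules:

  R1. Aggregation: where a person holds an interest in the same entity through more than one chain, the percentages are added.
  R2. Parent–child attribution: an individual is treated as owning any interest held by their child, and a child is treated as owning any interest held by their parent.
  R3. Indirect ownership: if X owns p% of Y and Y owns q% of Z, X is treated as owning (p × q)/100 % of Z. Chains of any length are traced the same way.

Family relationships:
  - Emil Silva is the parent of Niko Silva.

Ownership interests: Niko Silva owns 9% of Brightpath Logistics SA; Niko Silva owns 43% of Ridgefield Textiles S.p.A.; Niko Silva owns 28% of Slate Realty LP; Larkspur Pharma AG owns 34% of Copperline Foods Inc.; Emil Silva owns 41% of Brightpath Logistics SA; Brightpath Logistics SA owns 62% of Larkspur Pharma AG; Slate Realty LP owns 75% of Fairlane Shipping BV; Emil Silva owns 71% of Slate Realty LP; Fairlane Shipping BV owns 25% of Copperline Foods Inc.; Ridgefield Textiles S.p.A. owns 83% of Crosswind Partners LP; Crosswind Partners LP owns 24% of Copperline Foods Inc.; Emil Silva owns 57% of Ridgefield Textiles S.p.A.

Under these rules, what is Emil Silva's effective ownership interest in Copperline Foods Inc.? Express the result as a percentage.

By parent–child attribution (R2), Emil Silva is treated as also owning Niko Silva's interest in Slate Realty LP, giving 71% + 28% = 99%.
By parent–child attribution (R2), Emil Silva is treated as also owning Niko Silva's interest in Brightpath Logistics SA, giving 41% + 9% = 50%.
By parent–child attribution (R2), Emil Silva is treated as also owning Niko Silva's interest in Ridgefield Textiles S.p.A, giving 57% + 43% = 100%.
Chain via Slate Realty LP → Fairlane Shipping BV (R3): 99% × 75% × 25% = 18.5625% of Copperline Foods Inc.
Chain via Brightpath Logistics SA → Larkspur Pharma AG (R3): 50% × 62% × 34% = 10.54% of Copperline Foods Inc.
Chain via Ridgefield Textiles S.p.A. → Crosswind Partners LP (R3): 100% × 83% × 24% = 19.92% of Copperline Foods Inc.
Aggregating (R1): 18.5625% + 10.54% + 19.92% = 49.0225%.

49.0225%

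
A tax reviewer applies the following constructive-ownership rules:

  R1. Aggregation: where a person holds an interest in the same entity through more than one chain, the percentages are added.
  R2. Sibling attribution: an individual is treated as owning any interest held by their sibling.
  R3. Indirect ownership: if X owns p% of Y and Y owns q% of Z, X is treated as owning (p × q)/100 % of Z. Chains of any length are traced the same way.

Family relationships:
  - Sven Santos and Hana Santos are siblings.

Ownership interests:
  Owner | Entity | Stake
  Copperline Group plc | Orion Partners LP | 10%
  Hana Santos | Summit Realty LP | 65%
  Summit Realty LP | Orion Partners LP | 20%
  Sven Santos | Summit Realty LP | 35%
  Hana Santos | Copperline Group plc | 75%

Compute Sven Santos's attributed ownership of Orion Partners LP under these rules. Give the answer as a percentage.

27.5%

By sibling attribution (R2), Sven Santos is treated as also owning Hana Santos's interest in Summit Realty LP, giving 35% + 65% = 100%.
By sibling attribution (R2), Sven Santos is treated as owning Hana Santos's 75% interest in Copperline Group plc.
Chain via Summit Realty LP (R3): 100% × 20% = 20% of Orion Partners LP.
Chain via Copperline Group plc (R3): 75% × 10% = 7.5% of Orion Partners LP.
Aggregating (R1): 20% + 7.5% = 27.5%.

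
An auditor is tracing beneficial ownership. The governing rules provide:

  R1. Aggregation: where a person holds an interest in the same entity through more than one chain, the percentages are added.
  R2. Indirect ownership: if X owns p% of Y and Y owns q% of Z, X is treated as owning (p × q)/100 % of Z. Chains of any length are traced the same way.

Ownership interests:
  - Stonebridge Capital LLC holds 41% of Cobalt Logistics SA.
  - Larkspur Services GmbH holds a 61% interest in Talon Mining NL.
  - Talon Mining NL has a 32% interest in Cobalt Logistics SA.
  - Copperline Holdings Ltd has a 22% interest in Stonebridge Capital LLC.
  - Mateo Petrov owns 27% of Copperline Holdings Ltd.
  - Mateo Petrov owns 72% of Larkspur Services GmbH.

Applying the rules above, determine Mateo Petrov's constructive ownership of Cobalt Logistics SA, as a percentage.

Chain via Larkspur Services GmbH → Talon Mining NL (R2): 72% × 61% × 32% = 14.0544% of Cobalt Logistics SA.
Chain via Copperline Holdings Ltd → Stonebridge Capital LLC (R2): 27% × 22% × 41% = 2.4354% of Cobalt Logistics SA.
Aggregating (R1): 14.0544% + 2.4354% = 16.4898%.

16.4898%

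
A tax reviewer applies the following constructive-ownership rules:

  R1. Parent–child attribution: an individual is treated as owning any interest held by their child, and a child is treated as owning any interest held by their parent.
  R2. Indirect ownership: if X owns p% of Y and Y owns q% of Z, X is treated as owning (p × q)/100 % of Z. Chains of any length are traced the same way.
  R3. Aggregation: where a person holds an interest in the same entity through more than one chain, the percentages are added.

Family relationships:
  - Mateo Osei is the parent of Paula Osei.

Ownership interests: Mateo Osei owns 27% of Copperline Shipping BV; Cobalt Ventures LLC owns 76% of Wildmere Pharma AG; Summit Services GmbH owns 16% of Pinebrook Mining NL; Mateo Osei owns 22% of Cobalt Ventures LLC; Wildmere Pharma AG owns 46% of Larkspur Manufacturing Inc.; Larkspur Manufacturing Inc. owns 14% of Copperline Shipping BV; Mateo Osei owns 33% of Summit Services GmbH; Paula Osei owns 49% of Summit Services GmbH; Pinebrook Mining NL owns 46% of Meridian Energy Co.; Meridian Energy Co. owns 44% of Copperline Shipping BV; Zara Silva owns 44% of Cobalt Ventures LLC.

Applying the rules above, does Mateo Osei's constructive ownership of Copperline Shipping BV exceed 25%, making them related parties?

Yes

By parent–child attribution (R1), Mateo Osei is treated as also owning Paula Osei's interest in Summit Services GmbH, giving 33% + 49% = 82%.
Chain via Cobalt Ventures LLC → Wildmere Pharma AG → Larkspur Manufacturing Inc. (R2): 22% × 76% × 46% × 14% = 1.076768% of Copperline Shipping BV.
Chain via Summit Services GmbH → Pinebrook Mining NL → Meridian Energy Co. (R2): 82% × 16% × 46% × 44% = 2.655488% of Copperline Shipping BV.
Direct interest in Copperline Shipping BV: 27%.
Aggregating (R3): 1.076768% + 2.655488% + 27% = 30.732256%.
30.732256% exceeds the 25% threshold, so Mateo is a related party to Copperline Shipping BV.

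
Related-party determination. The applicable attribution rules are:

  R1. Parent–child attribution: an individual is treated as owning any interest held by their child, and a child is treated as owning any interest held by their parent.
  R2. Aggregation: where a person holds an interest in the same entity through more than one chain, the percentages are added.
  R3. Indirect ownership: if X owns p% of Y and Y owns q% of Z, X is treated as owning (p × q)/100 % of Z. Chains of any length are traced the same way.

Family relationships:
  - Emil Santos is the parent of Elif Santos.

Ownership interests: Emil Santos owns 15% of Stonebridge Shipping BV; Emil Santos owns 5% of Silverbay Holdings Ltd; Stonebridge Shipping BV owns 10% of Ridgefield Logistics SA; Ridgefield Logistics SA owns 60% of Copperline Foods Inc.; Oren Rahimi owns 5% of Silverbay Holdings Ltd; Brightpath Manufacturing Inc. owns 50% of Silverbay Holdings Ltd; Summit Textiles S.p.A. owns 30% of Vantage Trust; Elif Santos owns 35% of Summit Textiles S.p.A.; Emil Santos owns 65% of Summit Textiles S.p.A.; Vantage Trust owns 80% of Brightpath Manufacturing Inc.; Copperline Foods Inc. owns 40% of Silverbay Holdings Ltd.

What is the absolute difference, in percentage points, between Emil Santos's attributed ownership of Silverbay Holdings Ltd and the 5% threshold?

By parent–child attribution (R1), Emil Santos is treated as also owning Elif Santos's interest in Summit Textiles S.p.A, giving 65% + 35% = 100%.
Chain via Stonebridge Shipping BV → Ridgefield Logistics SA → Copperline Foods Inc. (R3): 15% × 10% × 60% × 40% = 0.36% of Silverbay Holdings Ltd.
Chain via Summit Textiles S.p.A. → Vantage Trust → Brightpath Manufacturing Inc. (R3): 100% × 30% × 80% × 50% = 12% of Silverbay Holdings Ltd.
Direct interest in Silverbay Holdings Ltd: 5%.
Aggregating (R2): 0.36% + 12% + 5% = 17.36%.
17.36% exceeds the 5% threshold by 12.36 percentage points.

12.36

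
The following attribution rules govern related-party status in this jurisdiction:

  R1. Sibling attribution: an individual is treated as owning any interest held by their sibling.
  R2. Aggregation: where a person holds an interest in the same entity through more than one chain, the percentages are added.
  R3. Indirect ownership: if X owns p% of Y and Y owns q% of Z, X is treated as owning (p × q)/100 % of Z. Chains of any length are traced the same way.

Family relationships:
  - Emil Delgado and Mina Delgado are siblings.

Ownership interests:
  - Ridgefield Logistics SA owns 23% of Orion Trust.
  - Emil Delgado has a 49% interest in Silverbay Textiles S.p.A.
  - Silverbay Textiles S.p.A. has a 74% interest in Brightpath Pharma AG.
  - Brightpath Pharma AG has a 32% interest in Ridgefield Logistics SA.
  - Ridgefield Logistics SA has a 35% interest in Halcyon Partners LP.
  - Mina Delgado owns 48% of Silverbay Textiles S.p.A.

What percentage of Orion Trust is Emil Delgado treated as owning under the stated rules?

By sibling attribution (R1), Emil Delgado is treated as also owning Mina Delgado's interest in Silverbay Textiles S.p.A, giving 49% + 48% = 97%.
Chain via Silverbay Textiles S.p.A. → Brightpath Pharma AG → Ridgefield Logistics SA (R3): 97% × 74% × 32% × 23% = 5.283008% of Orion Trust.

5.283008%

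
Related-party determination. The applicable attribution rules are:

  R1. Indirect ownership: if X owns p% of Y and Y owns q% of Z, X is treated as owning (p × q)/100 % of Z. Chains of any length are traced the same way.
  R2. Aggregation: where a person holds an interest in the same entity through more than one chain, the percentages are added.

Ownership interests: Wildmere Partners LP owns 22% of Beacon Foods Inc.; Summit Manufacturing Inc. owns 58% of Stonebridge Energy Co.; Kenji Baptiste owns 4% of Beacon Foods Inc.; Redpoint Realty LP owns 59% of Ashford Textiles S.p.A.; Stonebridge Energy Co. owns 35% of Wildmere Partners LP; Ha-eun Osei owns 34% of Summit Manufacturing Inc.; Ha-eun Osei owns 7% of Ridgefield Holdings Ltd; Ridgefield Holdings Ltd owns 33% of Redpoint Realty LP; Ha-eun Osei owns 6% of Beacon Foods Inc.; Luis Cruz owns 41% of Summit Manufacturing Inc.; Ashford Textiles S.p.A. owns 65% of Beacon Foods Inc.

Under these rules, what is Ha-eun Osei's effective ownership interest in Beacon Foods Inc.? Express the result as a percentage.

Chain via Summit Manufacturing Inc. → Stonebridge Energy Co. → Wildmere Partners LP (R1): 34% × 58% × 35% × 22% = 1.51844% of Beacon Foods Inc.
Chain via Ridgefield Holdings Ltd → Redpoint Realty LP → Ashford Textiles S.p.A. (R1): 7% × 33% × 59% × 65% = 0.885885% of Beacon Foods Inc.
Direct interest in Beacon Foods Inc: 6%.
Aggregating (R2): 1.51844% + 0.885885% + 6% = 8.404325%.

8.404325%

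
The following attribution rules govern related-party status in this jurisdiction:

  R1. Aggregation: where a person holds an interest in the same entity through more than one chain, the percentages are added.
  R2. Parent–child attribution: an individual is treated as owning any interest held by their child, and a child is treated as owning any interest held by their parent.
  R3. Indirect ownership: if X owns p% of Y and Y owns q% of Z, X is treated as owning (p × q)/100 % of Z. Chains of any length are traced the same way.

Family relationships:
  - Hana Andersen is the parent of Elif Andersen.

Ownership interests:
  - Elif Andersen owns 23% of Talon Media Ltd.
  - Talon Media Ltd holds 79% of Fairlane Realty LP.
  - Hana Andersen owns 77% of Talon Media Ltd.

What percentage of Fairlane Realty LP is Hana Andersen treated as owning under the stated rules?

79%

By parent–child attribution (R2), Hana Andersen is treated as also owning Elif Andersen's interest in Talon Media Ltd, giving 77% + 23% = 100%.
Chain via Talon Media Ltd (R3): 100% × 79% = 79% of Fairlane Realty LP.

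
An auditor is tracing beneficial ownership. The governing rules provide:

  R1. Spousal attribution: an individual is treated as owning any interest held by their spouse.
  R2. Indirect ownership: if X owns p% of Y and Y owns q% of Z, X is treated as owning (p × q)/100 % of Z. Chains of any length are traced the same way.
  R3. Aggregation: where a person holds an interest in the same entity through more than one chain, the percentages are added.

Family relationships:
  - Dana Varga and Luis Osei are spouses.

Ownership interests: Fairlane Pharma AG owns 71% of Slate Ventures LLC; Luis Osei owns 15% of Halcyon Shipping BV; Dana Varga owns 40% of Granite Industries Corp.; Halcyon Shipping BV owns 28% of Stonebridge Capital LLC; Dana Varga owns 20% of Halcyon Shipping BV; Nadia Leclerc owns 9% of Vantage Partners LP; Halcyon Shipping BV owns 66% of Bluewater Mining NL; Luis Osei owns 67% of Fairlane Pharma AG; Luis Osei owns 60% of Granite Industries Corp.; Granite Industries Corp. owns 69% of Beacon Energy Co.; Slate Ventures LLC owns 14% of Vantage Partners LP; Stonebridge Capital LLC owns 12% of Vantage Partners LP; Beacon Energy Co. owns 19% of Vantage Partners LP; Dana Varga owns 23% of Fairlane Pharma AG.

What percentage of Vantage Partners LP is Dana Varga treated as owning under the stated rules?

By spousal attribution (R1), Dana Varga is treated as also owning Luis Osei's interest in Halcyon Shipping BV, giving 20% + 15% = 35%.
By spousal attribution (R1), Dana Varga is treated as also owning Luis Osei's interest in Granite Industries Corp, giving 40% + 60% = 100%.
By spousal attribution (R1), Dana Varga is treated as also owning Luis Osei's interest in Fairlane Pharma AG, giving 23% + 67% = 90%.
Chain via Halcyon Shipping BV → Stonebridge Capital LLC (R2): 35% × 28% × 12% = 1.176% of Vantage Partners LP.
Chain via Granite Industries Corp. → Beacon Energy Co. (R2): 100% × 69% × 19% = 13.11% of Vantage Partners LP.
Chain via Fairlane Pharma AG → Slate Ventures LLC (R2): 90% × 71% × 14% = 8.946% of Vantage Partners LP.
Aggregating (R3): 1.176% + 13.11% + 8.946% = 23.232%.

23.232%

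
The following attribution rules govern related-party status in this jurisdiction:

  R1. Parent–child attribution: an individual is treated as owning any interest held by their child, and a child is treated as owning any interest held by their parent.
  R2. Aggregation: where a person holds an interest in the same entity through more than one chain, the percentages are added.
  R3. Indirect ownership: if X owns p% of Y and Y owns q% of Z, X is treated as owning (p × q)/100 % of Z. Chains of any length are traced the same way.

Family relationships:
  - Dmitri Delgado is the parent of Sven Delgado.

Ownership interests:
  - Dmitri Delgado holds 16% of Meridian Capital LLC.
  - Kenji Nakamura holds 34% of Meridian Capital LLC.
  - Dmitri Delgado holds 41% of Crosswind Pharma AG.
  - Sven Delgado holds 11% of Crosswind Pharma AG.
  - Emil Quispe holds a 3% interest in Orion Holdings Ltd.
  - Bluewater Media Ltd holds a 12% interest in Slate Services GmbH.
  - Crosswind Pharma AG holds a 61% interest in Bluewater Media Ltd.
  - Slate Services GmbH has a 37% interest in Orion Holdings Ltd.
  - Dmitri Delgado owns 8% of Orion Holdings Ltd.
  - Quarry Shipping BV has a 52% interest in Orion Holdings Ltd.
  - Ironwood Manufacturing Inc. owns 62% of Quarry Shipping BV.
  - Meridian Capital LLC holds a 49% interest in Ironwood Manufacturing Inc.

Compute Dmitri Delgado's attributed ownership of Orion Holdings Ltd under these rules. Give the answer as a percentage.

By parent–child attribution (R1), Dmitri Delgado is treated as also owning Sven Delgado's interest in Crosswind Pharma AG, giving 41% + 11% = 52%.
Chain via Crosswind Pharma AG → Bluewater Media Ltd → Slate Services GmbH (R3): 52% × 61% × 12% × 37% = 1.408368% of Orion Holdings Ltd.
Chain via Meridian Capital LLC → Ironwood Manufacturing Inc. → Quarry Shipping BV (R3): 16% × 49% × 62% × 52% = 2.527616% of Orion Holdings Ltd.
Direct interest in Orion Holdings Ltd: 8%.
Aggregating (R2): 1.408368% + 2.527616% + 8% = 11.935984%.

11.935984%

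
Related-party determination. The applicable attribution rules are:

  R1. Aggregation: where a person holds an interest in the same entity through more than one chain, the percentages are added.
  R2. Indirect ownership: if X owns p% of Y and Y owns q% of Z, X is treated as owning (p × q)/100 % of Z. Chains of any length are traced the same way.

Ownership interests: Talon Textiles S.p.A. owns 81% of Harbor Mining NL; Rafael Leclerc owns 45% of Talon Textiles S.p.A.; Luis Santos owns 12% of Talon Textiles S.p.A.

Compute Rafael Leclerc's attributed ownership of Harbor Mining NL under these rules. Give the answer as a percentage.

Chain via Talon Textiles S.p.A. (R2): 45% × 81% = 36.45% of Harbor Mining NL.

36.45%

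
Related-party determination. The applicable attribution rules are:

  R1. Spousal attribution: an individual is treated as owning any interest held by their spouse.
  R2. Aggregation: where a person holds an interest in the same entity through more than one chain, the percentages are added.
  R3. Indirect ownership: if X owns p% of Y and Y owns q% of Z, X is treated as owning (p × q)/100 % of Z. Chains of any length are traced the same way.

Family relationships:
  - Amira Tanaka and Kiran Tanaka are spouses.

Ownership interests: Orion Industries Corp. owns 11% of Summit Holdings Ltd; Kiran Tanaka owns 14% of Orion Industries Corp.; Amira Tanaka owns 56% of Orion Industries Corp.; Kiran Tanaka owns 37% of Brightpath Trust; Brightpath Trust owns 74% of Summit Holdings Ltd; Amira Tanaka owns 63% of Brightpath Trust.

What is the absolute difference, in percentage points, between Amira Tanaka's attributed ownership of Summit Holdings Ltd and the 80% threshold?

By spousal attribution (R1), Amira Tanaka is treated as also owning Kiran Tanaka's interest in Brightpath Trust, giving 63% + 37% = 100%.
By spousal attribution (R1), Amira Tanaka is treated as also owning Kiran Tanaka's interest in Orion Industries Corp, giving 56% + 14% = 70%.
Chain via Brightpath Trust (R3): 100% × 74% = 74% of Summit Holdings Ltd.
Chain via Orion Industries Corp. (R3): 70% × 11% = 7.7% of Summit Holdings Ltd.
Aggregating (R2): 74% + 7.7% = 81.7%.
81.7% exceeds the 80% threshold by 1.7 percentage points.

1.7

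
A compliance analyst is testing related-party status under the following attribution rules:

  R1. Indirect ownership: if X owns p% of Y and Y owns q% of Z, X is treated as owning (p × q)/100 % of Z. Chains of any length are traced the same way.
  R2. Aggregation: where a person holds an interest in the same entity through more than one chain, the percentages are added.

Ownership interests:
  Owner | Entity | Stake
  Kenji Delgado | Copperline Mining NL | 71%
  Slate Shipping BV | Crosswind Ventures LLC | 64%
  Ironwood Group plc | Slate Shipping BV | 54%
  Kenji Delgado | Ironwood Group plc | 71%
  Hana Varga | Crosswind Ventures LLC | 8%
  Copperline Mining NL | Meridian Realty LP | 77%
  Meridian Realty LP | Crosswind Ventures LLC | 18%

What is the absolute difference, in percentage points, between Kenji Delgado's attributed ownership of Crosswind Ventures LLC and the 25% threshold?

9.3782

Chain via Ironwood Group plc → Slate Shipping BV (R1): 71% × 54% × 64% = 24.5376% of Crosswind Ventures LLC.
Chain via Copperline Mining NL → Meridian Realty LP (R1): 71% × 77% × 18% = 9.8406% of Crosswind Ventures LLC.
Aggregating (R2): 24.5376% + 9.8406% = 34.3782%.
34.3782% exceeds the 25% threshold by 9.3782 percentage points.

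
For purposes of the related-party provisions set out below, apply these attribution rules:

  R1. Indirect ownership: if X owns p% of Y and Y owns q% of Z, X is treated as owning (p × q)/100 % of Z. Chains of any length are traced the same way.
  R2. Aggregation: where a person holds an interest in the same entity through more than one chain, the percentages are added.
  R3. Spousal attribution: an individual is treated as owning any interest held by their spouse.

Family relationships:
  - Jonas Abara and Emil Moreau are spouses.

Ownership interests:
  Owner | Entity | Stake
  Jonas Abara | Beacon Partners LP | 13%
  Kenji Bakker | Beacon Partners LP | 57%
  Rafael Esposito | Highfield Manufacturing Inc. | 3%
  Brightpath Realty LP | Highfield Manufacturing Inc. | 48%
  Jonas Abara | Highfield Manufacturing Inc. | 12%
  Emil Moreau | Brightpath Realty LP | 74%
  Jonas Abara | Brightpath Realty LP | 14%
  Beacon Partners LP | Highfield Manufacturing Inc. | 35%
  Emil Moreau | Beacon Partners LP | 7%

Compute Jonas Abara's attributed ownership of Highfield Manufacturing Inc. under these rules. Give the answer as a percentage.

By spousal attribution (R3), Jonas Abara is treated as also owning Emil Moreau's interest in Beacon Partners LP, giving 13% + 7% = 20%.
By spousal attribution (R3), Jonas Abara is treated as also owning Emil Moreau's interest in Brightpath Realty LP, giving 14% + 74% = 88%.
Chain via Beacon Partners LP (R1): 20% × 35% = 7% of Highfield Manufacturing Inc.
Chain via Brightpath Realty LP (R1): 88% × 48% = 42.24% of Highfield Manufacturing Inc.
Direct interest in Highfield Manufacturing Inc: 12%.
Aggregating (R2): 7% + 42.24% + 12% = 61.24%.

61.24%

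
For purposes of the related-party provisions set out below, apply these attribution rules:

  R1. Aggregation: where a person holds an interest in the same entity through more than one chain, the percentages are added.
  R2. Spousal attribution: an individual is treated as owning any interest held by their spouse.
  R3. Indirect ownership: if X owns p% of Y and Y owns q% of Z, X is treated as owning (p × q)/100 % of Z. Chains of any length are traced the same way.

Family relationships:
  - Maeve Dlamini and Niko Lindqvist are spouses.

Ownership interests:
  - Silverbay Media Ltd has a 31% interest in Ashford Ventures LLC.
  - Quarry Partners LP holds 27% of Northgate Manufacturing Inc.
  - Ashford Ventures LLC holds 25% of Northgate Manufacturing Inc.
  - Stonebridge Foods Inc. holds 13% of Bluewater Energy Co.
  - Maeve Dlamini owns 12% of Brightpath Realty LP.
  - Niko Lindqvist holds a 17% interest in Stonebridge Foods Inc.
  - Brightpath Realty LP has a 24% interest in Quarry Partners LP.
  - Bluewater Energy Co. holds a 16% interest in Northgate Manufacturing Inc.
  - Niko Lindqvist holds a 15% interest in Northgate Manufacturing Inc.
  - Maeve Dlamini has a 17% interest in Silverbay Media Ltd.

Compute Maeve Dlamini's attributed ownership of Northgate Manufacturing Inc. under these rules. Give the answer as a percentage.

17.4487%

By spousal attribution (R2), Maeve Dlamini is treated as owning Niko Lindqvist's 17% interest in Stonebridge Foods Inc.
By spousal attribution (R2), Maeve Dlamini is treated as owning Niko Lindqvist's 15% interest in Northgate Manufacturing Inc.
Chain via Brightpath Realty LP → Quarry Partners LP (R3): 12% × 24% × 27% = 0.7776% of Northgate Manufacturing Inc.
Chain via Silverbay Media Ltd → Ashford Ventures LLC (R3): 17% × 31% × 25% = 1.3175% of Northgate Manufacturing Inc.
Chain via Stonebridge Foods Inc. → Bluewater Energy Co. (R3): 17% × 13% × 16% = 0.3536% of Northgate Manufacturing Inc.
Direct interest in Northgate Manufacturing Inc: 15%.
Aggregating (R1): 0.7776% + 1.3175% + 0.3536% + 15% = 17.4487%.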